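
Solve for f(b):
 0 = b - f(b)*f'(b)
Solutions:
 f(b) = -sqrt(C1 + b^2)
 f(b) = sqrt(C1 + b^2)


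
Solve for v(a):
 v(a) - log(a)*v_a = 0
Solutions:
 v(a) = C1*exp(li(a))


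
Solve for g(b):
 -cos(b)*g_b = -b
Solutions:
 g(b) = C1 + Integral(b/cos(b), b)


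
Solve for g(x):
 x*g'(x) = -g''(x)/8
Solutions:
 g(x) = C1 + C2*erf(2*x)


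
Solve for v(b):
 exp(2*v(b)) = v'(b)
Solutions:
 v(b) = log(-sqrt(-1/(C1 + b))) - log(2)/2
 v(b) = log(-1/(C1 + b))/2 - log(2)/2


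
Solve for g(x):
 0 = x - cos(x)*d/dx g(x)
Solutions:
 g(x) = C1 + Integral(x/cos(x), x)


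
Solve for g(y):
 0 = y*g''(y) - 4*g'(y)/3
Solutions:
 g(y) = C1 + C2*y^(7/3)


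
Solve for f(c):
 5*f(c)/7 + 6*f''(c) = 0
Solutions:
 f(c) = C1*sin(sqrt(210)*c/42) + C2*cos(sqrt(210)*c/42)


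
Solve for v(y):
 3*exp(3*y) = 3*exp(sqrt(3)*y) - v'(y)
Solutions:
 v(y) = C1 - exp(3*y) + sqrt(3)*exp(sqrt(3)*y)


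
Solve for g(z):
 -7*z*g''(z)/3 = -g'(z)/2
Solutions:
 g(z) = C1 + C2*z^(17/14)


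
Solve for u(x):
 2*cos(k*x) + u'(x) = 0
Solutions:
 u(x) = C1 - 2*sin(k*x)/k


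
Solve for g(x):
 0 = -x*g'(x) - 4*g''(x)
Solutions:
 g(x) = C1 + C2*erf(sqrt(2)*x/4)


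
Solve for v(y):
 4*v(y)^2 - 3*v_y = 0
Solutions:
 v(y) = -3/(C1 + 4*y)


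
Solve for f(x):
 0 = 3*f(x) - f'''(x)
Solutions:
 f(x) = C3*exp(3^(1/3)*x) + (C1*sin(3^(5/6)*x/2) + C2*cos(3^(5/6)*x/2))*exp(-3^(1/3)*x/2)


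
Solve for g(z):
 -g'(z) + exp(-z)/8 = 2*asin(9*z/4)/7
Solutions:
 g(z) = C1 - 2*z*asin(9*z/4)/7 - 2*sqrt(16 - 81*z^2)/63 - exp(-z)/8


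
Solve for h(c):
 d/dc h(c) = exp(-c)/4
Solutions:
 h(c) = C1 - exp(-c)/4


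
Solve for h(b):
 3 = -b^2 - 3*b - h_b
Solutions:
 h(b) = C1 - b^3/3 - 3*b^2/2 - 3*b


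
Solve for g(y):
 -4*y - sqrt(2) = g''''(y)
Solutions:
 g(y) = C1 + C2*y + C3*y^2 + C4*y^3 - y^5/30 - sqrt(2)*y^4/24


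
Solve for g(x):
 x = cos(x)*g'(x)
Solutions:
 g(x) = C1 + Integral(x/cos(x), x)


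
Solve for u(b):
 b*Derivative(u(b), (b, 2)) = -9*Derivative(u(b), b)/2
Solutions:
 u(b) = C1 + C2/b^(7/2)


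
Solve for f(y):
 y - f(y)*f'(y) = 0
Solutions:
 f(y) = -sqrt(C1 + y^2)
 f(y) = sqrt(C1 + y^2)


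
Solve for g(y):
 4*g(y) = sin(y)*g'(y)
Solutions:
 g(y) = C1*(cos(y)^2 - 2*cos(y) + 1)/(cos(y)^2 + 2*cos(y) + 1)


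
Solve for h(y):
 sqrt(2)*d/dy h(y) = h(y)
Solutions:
 h(y) = C1*exp(sqrt(2)*y/2)


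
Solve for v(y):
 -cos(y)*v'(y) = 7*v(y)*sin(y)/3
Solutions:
 v(y) = C1*cos(y)^(7/3)


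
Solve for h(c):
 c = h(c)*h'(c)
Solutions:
 h(c) = -sqrt(C1 + c^2)
 h(c) = sqrt(C1 + c^2)


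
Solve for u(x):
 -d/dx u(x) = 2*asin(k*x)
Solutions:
 u(x) = C1 - 2*Piecewise((x*asin(k*x) + sqrt(-k^2*x^2 + 1)/k, Ne(k, 0)), (0, True))


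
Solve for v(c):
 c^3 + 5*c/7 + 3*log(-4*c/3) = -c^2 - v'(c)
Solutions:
 v(c) = C1 - c^4/4 - c^3/3 - 5*c^2/14 - 3*c*log(-c) + 3*c*(-2*log(2) + 1 + log(3))


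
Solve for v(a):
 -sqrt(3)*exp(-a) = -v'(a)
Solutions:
 v(a) = C1 - sqrt(3)*exp(-a)


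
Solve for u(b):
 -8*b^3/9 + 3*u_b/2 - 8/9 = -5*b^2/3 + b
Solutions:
 u(b) = C1 + 4*b^4/27 - 10*b^3/27 + b^2/3 + 16*b/27


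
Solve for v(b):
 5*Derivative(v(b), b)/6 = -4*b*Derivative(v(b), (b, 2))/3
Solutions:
 v(b) = C1 + C2*b^(3/8)


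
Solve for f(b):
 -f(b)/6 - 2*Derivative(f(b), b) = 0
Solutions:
 f(b) = C1*exp(-b/12)


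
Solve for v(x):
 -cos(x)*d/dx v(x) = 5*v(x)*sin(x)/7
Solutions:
 v(x) = C1*cos(x)^(5/7)


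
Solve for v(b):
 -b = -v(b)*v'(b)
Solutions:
 v(b) = -sqrt(C1 + b^2)
 v(b) = sqrt(C1 + b^2)


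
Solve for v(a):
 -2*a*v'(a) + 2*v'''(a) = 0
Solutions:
 v(a) = C1 + Integral(C2*airyai(a) + C3*airybi(a), a)


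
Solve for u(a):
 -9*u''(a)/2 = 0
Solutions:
 u(a) = C1 + C2*a


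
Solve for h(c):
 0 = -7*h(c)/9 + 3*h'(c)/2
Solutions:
 h(c) = C1*exp(14*c/27)


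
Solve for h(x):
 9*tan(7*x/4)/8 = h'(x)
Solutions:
 h(x) = C1 - 9*log(cos(7*x/4))/14


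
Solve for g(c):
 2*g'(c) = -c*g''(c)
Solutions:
 g(c) = C1 + C2/c


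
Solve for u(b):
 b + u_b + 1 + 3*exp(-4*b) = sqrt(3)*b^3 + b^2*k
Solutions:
 u(b) = C1 + sqrt(3)*b^4/4 + b^3*k/3 - b^2/2 - b + 3*exp(-4*b)/4


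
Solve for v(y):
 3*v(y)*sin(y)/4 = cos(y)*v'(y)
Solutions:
 v(y) = C1/cos(y)^(3/4)


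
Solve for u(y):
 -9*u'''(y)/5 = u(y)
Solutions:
 u(y) = C3*exp(-15^(1/3)*y/3) + (C1*sin(3^(5/6)*5^(1/3)*y/6) + C2*cos(3^(5/6)*5^(1/3)*y/6))*exp(15^(1/3)*y/6)


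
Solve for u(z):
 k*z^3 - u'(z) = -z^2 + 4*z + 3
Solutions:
 u(z) = C1 + k*z^4/4 + z^3/3 - 2*z^2 - 3*z


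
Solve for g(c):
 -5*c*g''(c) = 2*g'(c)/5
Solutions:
 g(c) = C1 + C2*c^(23/25)


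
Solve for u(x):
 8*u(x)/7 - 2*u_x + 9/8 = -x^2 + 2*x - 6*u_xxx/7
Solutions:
 u(x) = C1*exp(x) + C2*exp(x*(-3 + sqrt(57))/6) + C3*exp(-x*(3 + sqrt(57))/6) - 7*x^2/8 - 21*x/16 - 105/32


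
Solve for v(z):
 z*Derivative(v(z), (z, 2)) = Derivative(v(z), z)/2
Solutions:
 v(z) = C1 + C2*z^(3/2)


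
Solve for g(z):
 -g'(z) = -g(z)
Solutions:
 g(z) = C1*exp(z)


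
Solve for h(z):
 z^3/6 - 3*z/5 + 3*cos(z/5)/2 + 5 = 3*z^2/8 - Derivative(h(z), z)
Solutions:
 h(z) = C1 - z^4/24 + z^3/8 + 3*z^2/10 - 5*z - 15*sin(z/5)/2


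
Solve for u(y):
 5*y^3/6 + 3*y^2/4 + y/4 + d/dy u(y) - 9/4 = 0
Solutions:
 u(y) = C1 - 5*y^4/24 - y^3/4 - y^2/8 + 9*y/4


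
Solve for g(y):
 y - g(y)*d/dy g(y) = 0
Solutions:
 g(y) = -sqrt(C1 + y^2)
 g(y) = sqrt(C1 + y^2)


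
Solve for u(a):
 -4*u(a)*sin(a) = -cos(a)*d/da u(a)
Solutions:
 u(a) = C1/cos(a)^4


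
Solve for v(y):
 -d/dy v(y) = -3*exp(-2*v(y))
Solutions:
 v(y) = log(-sqrt(C1 + 6*y))
 v(y) = log(C1 + 6*y)/2


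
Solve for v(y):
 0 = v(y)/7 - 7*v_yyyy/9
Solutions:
 v(y) = C1*exp(-sqrt(21)*y/7) + C2*exp(sqrt(21)*y/7) + C3*sin(sqrt(21)*y/7) + C4*cos(sqrt(21)*y/7)


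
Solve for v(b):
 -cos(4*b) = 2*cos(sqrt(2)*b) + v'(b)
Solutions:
 v(b) = C1 - sin(4*b)/4 - sqrt(2)*sin(sqrt(2)*b)


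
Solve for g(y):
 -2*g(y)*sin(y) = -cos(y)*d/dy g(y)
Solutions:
 g(y) = C1/cos(y)^2


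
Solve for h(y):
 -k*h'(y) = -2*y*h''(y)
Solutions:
 h(y) = C1 + y^(re(k)/2 + 1)*(C2*sin(log(y)*Abs(im(k))/2) + C3*cos(log(y)*im(k)/2))


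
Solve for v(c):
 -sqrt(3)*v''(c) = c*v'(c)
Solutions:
 v(c) = C1 + C2*erf(sqrt(2)*3^(3/4)*c/6)


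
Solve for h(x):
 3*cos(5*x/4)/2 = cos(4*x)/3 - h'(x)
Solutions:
 h(x) = C1 - 6*sin(5*x/4)/5 + sin(4*x)/12


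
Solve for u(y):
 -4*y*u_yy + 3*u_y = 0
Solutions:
 u(y) = C1 + C2*y^(7/4)


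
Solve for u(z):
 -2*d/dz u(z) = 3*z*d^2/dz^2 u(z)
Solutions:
 u(z) = C1 + C2*z^(1/3)


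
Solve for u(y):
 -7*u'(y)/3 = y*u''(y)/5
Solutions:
 u(y) = C1 + C2/y^(32/3)


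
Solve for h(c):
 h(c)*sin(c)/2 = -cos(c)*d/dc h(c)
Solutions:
 h(c) = C1*sqrt(cos(c))


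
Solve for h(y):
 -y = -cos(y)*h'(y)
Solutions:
 h(y) = C1 + Integral(y/cos(y), y)


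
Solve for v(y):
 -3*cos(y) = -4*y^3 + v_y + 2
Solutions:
 v(y) = C1 + y^4 - 2*y - 3*sin(y)


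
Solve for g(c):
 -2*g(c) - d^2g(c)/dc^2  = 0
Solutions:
 g(c) = C1*sin(sqrt(2)*c) + C2*cos(sqrt(2)*c)


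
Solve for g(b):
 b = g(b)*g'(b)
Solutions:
 g(b) = -sqrt(C1 + b^2)
 g(b) = sqrt(C1 + b^2)


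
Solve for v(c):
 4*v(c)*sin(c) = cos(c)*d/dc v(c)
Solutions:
 v(c) = C1/cos(c)^4


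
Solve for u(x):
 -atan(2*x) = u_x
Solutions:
 u(x) = C1 - x*atan(2*x) + log(4*x^2 + 1)/4


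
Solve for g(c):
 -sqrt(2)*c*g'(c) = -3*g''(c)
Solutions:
 g(c) = C1 + C2*erfi(2^(3/4)*sqrt(3)*c/6)


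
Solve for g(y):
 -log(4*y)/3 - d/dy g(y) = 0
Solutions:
 g(y) = C1 - y*log(y)/3 - 2*y*log(2)/3 + y/3


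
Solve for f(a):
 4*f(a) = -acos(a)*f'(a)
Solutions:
 f(a) = C1*exp(-4*Integral(1/acos(a), a))


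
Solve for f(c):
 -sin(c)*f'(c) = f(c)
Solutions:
 f(c) = C1*sqrt(cos(c) + 1)/sqrt(cos(c) - 1)


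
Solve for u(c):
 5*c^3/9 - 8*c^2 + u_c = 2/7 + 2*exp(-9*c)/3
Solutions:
 u(c) = C1 - 5*c^4/36 + 8*c^3/3 + 2*c/7 - 2*exp(-9*c)/27


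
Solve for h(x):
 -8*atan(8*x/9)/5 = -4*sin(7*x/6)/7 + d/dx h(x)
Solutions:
 h(x) = C1 - 8*x*atan(8*x/9)/5 + 9*log(64*x^2 + 81)/10 - 24*cos(7*x/6)/49


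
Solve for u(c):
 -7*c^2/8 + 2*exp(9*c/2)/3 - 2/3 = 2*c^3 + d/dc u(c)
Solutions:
 u(c) = C1 - c^4/2 - 7*c^3/24 - 2*c/3 + 4*exp(9*c/2)/27


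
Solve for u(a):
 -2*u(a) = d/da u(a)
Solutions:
 u(a) = C1*exp(-2*a)


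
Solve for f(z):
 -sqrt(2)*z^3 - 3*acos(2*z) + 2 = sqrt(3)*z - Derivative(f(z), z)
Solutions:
 f(z) = C1 + sqrt(2)*z^4/4 + sqrt(3)*z^2/2 + 3*z*acos(2*z) - 2*z - 3*sqrt(1 - 4*z^2)/2


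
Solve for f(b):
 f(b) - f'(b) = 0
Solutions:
 f(b) = C1*exp(b)


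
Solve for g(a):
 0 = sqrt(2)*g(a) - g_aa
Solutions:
 g(a) = C1*exp(-2^(1/4)*a) + C2*exp(2^(1/4)*a)


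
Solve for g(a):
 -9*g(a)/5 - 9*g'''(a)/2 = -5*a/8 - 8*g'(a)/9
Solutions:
 g(a) = C1*exp(a*(80*45^(1/3)/(sqrt(42739521) + 6561)^(1/3) + 75^(1/3)*(sqrt(42739521) + 6561)^(1/3))/270)*sin(3^(1/6)*5^(1/3)*a*(-3^(2/3)*5^(1/3)*(sqrt(42739521) + 6561)^(1/3) + 240/(sqrt(42739521) + 6561)^(1/3))/270) + C2*exp(a*(80*45^(1/3)/(sqrt(42739521) + 6561)^(1/3) + 75^(1/3)*(sqrt(42739521) + 6561)^(1/3))/270)*cos(3^(1/6)*5^(1/3)*a*(-3^(2/3)*5^(1/3)*(sqrt(42739521) + 6561)^(1/3) + 240/(sqrt(42739521) + 6561)^(1/3))/270) + C3*exp(-a*(80*45^(1/3)/(sqrt(42739521) + 6561)^(1/3) + 75^(1/3)*(sqrt(42739521) + 6561)^(1/3))/135) + 25*a/72 + 125/729


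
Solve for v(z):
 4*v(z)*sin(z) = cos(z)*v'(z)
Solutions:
 v(z) = C1/cos(z)^4


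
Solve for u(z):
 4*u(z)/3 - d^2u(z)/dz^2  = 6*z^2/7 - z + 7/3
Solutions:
 u(z) = C1*exp(-2*sqrt(3)*z/3) + C2*exp(2*sqrt(3)*z/3) + 9*z^2/14 - 3*z/4 + 19/7


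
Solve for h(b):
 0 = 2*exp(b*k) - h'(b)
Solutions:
 h(b) = C1 + 2*exp(b*k)/k


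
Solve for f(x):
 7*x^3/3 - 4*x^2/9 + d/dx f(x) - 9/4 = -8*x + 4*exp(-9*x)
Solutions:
 f(x) = C1 - 7*x^4/12 + 4*x^3/27 - 4*x^2 + 9*x/4 - 4*exp(-9*x)/9


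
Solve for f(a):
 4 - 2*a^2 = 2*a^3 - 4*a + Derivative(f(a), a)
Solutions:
 f(a) = C1 - a^4/2 - 2*a^3/3 + 2*a^2 + 4*a


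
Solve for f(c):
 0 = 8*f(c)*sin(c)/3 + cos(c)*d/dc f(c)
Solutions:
 f(c) = C1*cos(c)^(8/3)


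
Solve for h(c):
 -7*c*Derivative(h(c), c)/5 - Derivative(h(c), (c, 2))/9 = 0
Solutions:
 h(c) = C1 + C2*erf(3*sqrt(70)*c/10)


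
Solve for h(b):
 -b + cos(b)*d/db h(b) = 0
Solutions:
 h(b) = C1 + Integral(b/cos(b), b)


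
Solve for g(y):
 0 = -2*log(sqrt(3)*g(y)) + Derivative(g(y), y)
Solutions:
 -Integral(1/(2*log(_y) + log(3)), (_y, g(y))) = C1 - y


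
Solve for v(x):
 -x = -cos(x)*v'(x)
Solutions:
 v(x) = C1 + Integral(x/cos(x), x)


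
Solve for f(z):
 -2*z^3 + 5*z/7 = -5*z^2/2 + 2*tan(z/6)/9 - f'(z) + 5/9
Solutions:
 f(z) = C1 + z^4/2 - 5*z^3/6 - 5*z^2/14 + 5*z/9 - 4*log(cos(z/6))/3


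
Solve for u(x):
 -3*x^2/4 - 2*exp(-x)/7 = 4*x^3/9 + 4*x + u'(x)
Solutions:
 u(x) = C1 - x^4/9 - x^3/4 - 2*x^2 + 2*exp(-x)/7


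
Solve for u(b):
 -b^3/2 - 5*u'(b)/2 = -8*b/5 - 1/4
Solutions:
 u(b) = C1 - b^4/20 + 8*b^2/25 + b/10


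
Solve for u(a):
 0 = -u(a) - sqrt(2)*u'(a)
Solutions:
 u(a) = C1*exp(-sqrt(2)*a/2)


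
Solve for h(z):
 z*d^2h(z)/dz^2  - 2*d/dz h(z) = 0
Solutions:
 h(z) = C1 + C2*z^3


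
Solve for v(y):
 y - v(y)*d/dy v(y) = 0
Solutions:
 v(y) = -sqrt(C1 + y^2)
 v(y) = sqrt(C1 + y^2)


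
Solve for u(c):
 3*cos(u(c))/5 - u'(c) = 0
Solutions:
 -3*c/5 - log(sin(u(c)) - 1)/2 + log(sin(u(c)) + 1)/2 = C1


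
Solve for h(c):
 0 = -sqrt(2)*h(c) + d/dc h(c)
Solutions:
 h(c) = C1*exp(sqrt(2)*c)


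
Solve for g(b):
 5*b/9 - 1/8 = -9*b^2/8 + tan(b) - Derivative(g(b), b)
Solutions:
 g(b) = C1 - 3*b^3/8 - 5*b^2/18 + b/8 - log(cos(b))


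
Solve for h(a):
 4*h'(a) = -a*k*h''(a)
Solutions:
 h(a) = C1 + a^(((re(k) - 4)*re(k) + im(k)^2)/(re(k)^2 + im(k)^2))*(C2*sin(4*log(a)*Abs(im(k))/(re(k)^2 + im(k)^2)) + C3*cos(4*log(a)*im(k)/(re(k)^2 + im(k)^2)))


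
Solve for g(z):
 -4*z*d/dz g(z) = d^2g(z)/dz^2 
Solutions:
 g(z) = C1 + C2*erf(sqrt(2)*z)


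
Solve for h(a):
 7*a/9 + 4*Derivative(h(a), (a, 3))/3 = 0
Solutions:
 h(a) = C1 + C2*a + C3*a^2 - 7*a^4/288


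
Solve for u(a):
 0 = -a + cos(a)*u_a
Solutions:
 u(a) = C1 + Integral(a/cos(a), a)


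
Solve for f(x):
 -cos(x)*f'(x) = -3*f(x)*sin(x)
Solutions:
 f(x) = C1/cos(x)^3


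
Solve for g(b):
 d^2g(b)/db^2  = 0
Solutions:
 g(b) = C1 + C2*b


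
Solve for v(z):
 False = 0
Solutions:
 v(z) = C1 + 2*z*acos(-2*z) + zoo*z + sqrt(1 - 4*z^2)


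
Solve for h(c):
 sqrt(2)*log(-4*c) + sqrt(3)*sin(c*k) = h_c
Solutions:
 h(c) = C1 + sqrt(2)*c*(log(-c) - 1) + 2*sqrt(2)*c*log(2) + sqrt(3)*Piecewise((-cos(c*k)/k, Ne(k, 0)), (0, True))


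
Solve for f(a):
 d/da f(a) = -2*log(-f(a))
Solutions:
 -li(-f(a)) = C1 - 2*a


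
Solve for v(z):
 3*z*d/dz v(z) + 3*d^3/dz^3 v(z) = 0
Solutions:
 v(z) = C1 + Integral(C2*airyai(-z) + C3*airybi(-z), z)


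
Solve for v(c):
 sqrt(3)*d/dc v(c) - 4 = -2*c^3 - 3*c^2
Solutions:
 v(c) = C1 - sqrt(3)*c^4/6 - sqrt(3)*c^3/3 + 4*sqrt(3)*c/3


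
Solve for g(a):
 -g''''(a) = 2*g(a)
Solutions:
 g(a) = (C1*sin(2^(3/4)*a/2) + C2*cos(2^(3/4)*a/2))*exp(-2^(3/4)*a/2) + (C3*sin(2^(3/4)*a/2) + C4*cos(2^(3/4)*a/2))*exp(2^(3/4)*a/2)


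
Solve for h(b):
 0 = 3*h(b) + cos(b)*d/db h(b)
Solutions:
 h(b) = C1*(sin(b) - 1)^(3/2)/(sin(b) + 1)^(3/2)


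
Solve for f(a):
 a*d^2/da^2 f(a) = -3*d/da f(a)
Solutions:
 f(a) = C1 + C2/a^2


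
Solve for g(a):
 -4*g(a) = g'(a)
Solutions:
 g(a) = C1*exp(-4*a)


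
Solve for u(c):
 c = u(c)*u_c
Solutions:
 u(c) = -sqrt(C1 + c^2)
 u(c) = sqrt(C1 + c^2)


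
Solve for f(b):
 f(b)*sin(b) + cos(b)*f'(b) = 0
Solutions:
 f(b) = C1*cos(b)


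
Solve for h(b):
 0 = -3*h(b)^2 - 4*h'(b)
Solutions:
 h(b) = 4/(C1 + 3*b)


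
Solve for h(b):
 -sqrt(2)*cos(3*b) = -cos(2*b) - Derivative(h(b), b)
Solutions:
 h(b) = C1 - sin(2*b)/2 + sqrt(2)*sin(3*b)/3


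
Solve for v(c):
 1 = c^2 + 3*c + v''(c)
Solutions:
 v(c) = C1 + C2*c - c^4/12 - c^3/2 + c^2/2


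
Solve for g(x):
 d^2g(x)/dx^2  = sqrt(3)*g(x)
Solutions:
 g(x) = C1*exp(-3^(1/4)*x) + C2*exp(3^(1/4)*x)


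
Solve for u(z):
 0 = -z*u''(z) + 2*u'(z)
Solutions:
 u(z) = C1 + C2*z^3


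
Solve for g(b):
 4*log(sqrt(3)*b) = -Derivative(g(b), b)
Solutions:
 g(b) = C1 - 4*b*log(b) - b*log(9) + 4*b


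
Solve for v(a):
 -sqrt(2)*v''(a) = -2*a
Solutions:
 v(a) = C1 + C2*a + sqrt(2)*a^3/6


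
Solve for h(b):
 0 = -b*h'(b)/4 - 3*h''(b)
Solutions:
 h(b) = C1 + C2*erf(sqrt(6)*b/12)


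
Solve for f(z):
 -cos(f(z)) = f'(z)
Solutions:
 f(z) = pi - asin((C1 + exp(2*z))/(C1 - exp(2*z)))
 f(z) = asin((C1 + exp(2*z))/(C1 - exp(2*z)))


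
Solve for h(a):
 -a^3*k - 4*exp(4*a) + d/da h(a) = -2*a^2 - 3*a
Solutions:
 h(a) = C1 + a^4*k/4 - 2*a^3/3 - 3*a^2/2 + exp(4*a)


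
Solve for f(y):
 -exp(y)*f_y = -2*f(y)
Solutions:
 f(y) = C1*exp(-2*exp(-y))


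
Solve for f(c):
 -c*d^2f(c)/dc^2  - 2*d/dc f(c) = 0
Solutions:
 f(c) = C1 + C2/c


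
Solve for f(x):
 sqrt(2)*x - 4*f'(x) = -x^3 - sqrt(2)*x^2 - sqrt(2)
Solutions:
 f(x) = C1 + x^4/16 + sqrt(2)*x^3/12 + sqrt(2)*x^2/8 + sqrt(2)*x/4


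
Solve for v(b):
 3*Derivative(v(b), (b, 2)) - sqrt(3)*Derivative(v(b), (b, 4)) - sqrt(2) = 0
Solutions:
 v(b) = C1 + C2*b + C3*exp(-3^(1/4)*b) + C4*exp(3^(1/4)*b) + sqrt(2)*b^2/6


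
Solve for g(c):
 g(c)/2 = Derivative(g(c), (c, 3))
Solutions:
 g(c) = C3*exp(2^(2/3)*c/2) + (C1*sin(2^(2/3)*sqrt(3)*c/4) + C2*cos(2^(2/3)*sqrt(3)*c/4))*exp(-2^(2/3)*c/4)


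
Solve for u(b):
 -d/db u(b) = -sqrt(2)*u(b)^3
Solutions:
 u(b) = -sqrt(2)*sqrt(-1/(C1 + sqrt(2)*b))/2
 u(b) = sqrt(2)*sqrt(-1/(C1 + sqrt(2)*b))/2


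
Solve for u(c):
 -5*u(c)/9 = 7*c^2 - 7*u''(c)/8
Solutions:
 u(c) = C1*exp(-2*sqrt(70)*c/21) + C2*exp(2*sqrt(70)*c/21) - 63*c^2/5 - 3969/100


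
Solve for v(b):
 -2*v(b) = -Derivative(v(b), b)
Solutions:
 v(b) = C1*exp(2*b)


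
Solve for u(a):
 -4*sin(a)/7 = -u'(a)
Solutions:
 u(a) = C1 - 4*cos(a)/7


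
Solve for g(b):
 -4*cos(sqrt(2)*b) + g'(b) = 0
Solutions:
 g(b) = C1 + 2*sqrt(2)*sin(sqrt(2)*b)


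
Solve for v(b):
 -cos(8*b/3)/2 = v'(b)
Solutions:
 v(b) = C1 - 3*sin(8*b/3)/16


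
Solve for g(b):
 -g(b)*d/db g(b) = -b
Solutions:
 g(b) = -sqrt(C1 + b^2)
 g(b) = sqrt(C1 + b^2)


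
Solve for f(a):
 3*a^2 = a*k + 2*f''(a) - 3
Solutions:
 f(a) = C1 + C2*a + a^4/8 - a^3*k/12 + 3*a^2/4


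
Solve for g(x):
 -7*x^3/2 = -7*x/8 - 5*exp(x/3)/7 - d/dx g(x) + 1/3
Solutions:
 g(x) = C1 + 7*x^4/8 - 7*x^2/16 + x/3 - 15*exp(x/3)/7


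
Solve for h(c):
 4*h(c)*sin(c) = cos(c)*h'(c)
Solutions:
 h(c) = C1/cos(c)^4


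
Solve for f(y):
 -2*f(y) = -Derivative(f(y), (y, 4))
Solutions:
 f(y) = C1*exp(-2^(1/4)*y) + C2*exp(2^(1/4)*y) + C3*sin(2^(1/4)*y) + C4*cos(2^(1/4)*y)


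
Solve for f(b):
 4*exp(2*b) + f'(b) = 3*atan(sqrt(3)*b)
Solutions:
 f(b) = C1 + 3*b*atan(sqrt(3)*b) - 2*exp(2*b) - sqrt(3)*log(3*b^2 + 1)/2


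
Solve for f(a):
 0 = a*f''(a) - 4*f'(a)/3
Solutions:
 f(a) = C1 + C2*a^(7/3)


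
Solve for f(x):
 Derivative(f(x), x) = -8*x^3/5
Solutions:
 f(x) = C1 - 2*x^4/5


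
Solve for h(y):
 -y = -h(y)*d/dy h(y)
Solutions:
 h(y) = -sqrt(C1 + y^2)
 h(y) = sqrt(C1 + y^2)


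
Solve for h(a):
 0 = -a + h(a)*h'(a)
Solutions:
 h(a) = -sqrt(C1 + a^2)
 h(a) = sqrt(C1 + a^2)


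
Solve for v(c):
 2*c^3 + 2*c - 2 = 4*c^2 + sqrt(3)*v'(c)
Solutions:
 v(c) = C1 + sqrt(3)*c^4/6 - 4*sqrt(3)*c^3/9 + sqrt(3)*c^2/3 - 2*sqrt(3)*c/3


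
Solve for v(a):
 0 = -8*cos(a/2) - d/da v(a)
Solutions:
 v(a) = C1 - 16*sin(a/2)


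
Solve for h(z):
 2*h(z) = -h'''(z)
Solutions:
 h(z) = C3*exp(-2^(1/3)*z) + (C1*sin(2^(1/3)*sqrt(3)*z/2) + C2*cos(2^(1/3)*sqrt(3)*z/2))*exp(2^(1/3)*z/2)


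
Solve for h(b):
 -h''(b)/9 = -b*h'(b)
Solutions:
 h(b) = C1 + C2*erfi(3*sqrt(2)*b/2)


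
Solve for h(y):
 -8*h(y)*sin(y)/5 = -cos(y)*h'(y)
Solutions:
 h(y) = C1/cos(y)^(8/5)


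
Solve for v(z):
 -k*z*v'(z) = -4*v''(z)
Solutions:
 v(z) = Piecewise((-sqrt(2)*sqrt(pi)*C1*erf(sqrt(2)*z*sqrt(-k)/4)/sqrt(-k) - C2, (k > 0) | (k < 0)), (-C1*z - C2, True))


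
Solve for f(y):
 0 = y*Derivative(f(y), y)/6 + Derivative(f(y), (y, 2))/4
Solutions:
 f(y) = C1 + C2*erf(sqrt(3)*y/3)


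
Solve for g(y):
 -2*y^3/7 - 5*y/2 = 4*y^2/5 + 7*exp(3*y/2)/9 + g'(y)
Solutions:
 g(y) = C1 - y^4/14 - 4*y^3/15 - 5*y^2/4 - 14*exp(3*y/2)/27


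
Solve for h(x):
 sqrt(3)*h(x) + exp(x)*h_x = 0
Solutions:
 h(x) = C1*exp(sqrt(3)*exp(-x))


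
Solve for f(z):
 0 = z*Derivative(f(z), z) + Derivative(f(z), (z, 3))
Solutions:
 f(z) = C1 + Integral(C2*airyai(-z) + C3*airybi(-z), z)


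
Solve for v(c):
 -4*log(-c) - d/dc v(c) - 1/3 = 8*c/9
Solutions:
 v(c) = C1 - 4*c^2/9 - 4*c*log(-c) + 11*c/3


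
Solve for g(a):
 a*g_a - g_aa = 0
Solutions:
 g(a) = C1 + C2*erfi(sqrt(2)*a/2)


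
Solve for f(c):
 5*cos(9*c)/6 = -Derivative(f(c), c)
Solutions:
 f(c) = C1 - 5*sin(9*c)/54


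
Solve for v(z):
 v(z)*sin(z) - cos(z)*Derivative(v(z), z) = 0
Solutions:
 v(z) = C1/cos(z)


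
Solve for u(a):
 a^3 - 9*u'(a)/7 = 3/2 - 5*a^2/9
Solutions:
 u(a) = C1 + 7*a^4/36 + 35*a^3/243 - 7*a/6


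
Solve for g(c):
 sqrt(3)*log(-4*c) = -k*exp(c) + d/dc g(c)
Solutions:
 g(c) = C1 + sqrt(3)*c*log(-c) + sqrt(3)*c*(-1 + 2*log(2)) + k*exp(c)


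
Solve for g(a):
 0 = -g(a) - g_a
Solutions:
 g(a) = C1*exp(-a)


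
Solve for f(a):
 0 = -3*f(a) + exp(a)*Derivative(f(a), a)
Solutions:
 f(a) = C1*exp(-3*exp(-a))


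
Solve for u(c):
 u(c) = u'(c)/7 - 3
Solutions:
 u(c) = C1*exp(7*c) - 3


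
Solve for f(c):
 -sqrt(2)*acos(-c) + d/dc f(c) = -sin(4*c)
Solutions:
 f(c) = C1 + sqrt(2)*(c*acos(-c) + sqrt(1 - c^2)) + cos(4*c)/4


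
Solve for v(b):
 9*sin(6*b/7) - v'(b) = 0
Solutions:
 v(b) = C1 - 21*cos(6*b/7)/2


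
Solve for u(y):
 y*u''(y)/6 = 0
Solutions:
 u(y) = C1 + C2*y


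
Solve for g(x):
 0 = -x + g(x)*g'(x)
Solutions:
 g(x) = -sqrt(C1 + x^2)
 g(x) = sqrt(C1 + x^2)


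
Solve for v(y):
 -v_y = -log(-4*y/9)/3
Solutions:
 v(y) = C1 + y*log(-y)/3 + y*(-2*log(3) - 1 + 2*log(2))/3


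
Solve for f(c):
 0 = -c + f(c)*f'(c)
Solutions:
 f(c) = -sqrt(C1 + c^2)
 f(c) = sqrt(C1 + c^2)


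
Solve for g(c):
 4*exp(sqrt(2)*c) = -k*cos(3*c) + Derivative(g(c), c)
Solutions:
 g(c) = C1 + k*sin(3*c)/3 + 2*sqrt(2)*exp(sqrt(2)*c)


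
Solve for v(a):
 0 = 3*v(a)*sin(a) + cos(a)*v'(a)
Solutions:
 v(a) = C1*cos(a)^3


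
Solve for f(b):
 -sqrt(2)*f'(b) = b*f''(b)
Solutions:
 f(b) = C1 + C2*b^(1 - sqrt(2))


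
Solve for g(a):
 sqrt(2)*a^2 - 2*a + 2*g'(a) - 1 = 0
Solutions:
 g(a) = C1 - sqrt(2)*a^3/6 + a^2/2 + a/2


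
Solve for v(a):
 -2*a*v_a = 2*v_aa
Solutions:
 v(a) = C1 + C2*erf(sqrt(2)*a/2)


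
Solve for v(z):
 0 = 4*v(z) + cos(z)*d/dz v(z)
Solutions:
 v(z) = C1*(sin(z)^2 - 2*sin(z) + 1)/(sin(z)^2 + 2*sin(z) + 1)


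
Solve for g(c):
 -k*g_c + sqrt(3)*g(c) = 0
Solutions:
 g(c) = C1*exp(sqrt(3)*c/k)


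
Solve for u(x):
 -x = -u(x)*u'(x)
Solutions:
 u(x) = -sqrt(C1 + x^2)
 u(x) = sqrt(C1 + x^2)


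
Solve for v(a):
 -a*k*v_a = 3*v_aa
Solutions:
 v(a) = Piecewise((-sqrt(6)*sqrt(pi)*C1*erf(sqrt(6)*a*sqrt(k)/6)/(2*sqrt(k)) - C2, (k > 0) | (k < 0)), (-C1*a - C2, True))


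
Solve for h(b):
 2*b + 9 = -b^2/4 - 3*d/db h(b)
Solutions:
 h(b) = C1 - b^3/36 - b^2/3 - 3*b


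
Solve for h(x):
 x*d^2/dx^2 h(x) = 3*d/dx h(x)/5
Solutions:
 h(x) = C1 + C2*x^(8/5)


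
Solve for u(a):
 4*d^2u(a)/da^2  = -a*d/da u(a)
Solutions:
 u(a) = C1 + C2*erf(sqrt(2)*a/4)


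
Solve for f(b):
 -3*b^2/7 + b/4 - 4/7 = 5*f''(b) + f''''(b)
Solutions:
 f(b) = C1 + C2*b + C3*sin(sqrt(5)*b) + C4*cos(sqrt(5)*b) - b^4/140 + b^3/120 - b^2/25


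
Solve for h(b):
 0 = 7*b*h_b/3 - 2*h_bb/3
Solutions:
 h(b) = C1 + C2*erfi(sqrt(7)*b/2)


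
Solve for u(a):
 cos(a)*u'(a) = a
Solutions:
 u(a) = C1 + Integral(a/cos(a), a)


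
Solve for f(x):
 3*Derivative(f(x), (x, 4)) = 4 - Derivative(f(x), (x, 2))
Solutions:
 f(x) = C1 + C2*x + C3*sin(sqrt(3)*x/3) + C4*cos(sqrt(3)*x/3) + 2*x^2


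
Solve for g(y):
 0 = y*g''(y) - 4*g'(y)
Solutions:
 g(y) = C1 + C2*y^5


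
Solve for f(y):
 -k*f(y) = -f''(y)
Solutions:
 f(y) = C1*exp(-sqrt(k)*y) + C2*exp(sqrt(k)*y)


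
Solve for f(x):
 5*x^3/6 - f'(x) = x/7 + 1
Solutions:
 f(x) = C1 + 5*x^4/24 - x^2/14 - x


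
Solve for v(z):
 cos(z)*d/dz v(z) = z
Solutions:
 v(z) = C1 + Integral(z/cos(z), z)


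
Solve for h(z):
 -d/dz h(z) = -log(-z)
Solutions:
 h(z) = C1 + z*log(-z) - z


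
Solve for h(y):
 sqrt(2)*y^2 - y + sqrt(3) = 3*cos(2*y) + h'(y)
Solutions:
 h(y) = C1 + sqrt(2)*y^3/3 - y^2/2 + sqrt(3)*y - 3*sin(2*y)/2


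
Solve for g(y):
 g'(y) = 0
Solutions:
 g(y) = C1


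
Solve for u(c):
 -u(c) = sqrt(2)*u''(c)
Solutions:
 u(c) = C1*sin(2^(3/4)*c/2) + C2*cos(2^(3/4)*c/2)


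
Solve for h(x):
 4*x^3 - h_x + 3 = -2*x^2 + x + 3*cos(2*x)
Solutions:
 h(x) = C1 + x^4 + 2*x^3/3 - x^2/2 + 3*x - 3*sin(x)*cos(x)


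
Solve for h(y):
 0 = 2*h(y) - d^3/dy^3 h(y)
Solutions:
 h(y) = C3*exp(2^(1/3)*y) + (C1*sin(2^(1/3)*sqrt(3)*y/2) + C2*cos(2^(1/3)*sqrt(3)*y/2))*exp(-2^(1/3)*y/2)


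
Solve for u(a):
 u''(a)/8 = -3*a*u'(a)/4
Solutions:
 u(a) = C1 + C2*erf(sqrt(3)*a)


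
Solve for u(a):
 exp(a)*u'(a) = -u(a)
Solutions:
 u(a) = C1*exp(exp(-a))


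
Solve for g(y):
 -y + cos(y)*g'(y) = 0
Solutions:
 g(y) = C1 + Integral(y/cos(y), y)


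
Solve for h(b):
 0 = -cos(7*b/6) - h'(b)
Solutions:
 h(b) = C1 - 6*sin(7*b/6)/7


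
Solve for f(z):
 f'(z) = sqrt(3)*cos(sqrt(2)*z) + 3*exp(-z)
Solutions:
 f(z) = C1 + sqrt(6)*sin(sqrt(2)*z)/2 - 3*exp(-z)


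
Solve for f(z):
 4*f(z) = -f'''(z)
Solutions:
 f(z) = C3*exp(-2^(2/3)*z) + (C1*sin(2^(2/3)*sqrt(3)*z/2) + C2*cos(2^(2/3)*sqrt(3)*z/2))*exp(2^(2/3)*z/2)


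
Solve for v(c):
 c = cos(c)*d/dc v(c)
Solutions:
 v(c) = C1 + Integral(c/cos(c), c)


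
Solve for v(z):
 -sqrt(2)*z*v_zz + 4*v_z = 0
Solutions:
 v(z) = C1 + C2*z^(1 + 2*sqrt(2))


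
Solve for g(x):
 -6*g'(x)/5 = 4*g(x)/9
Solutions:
 g(x) = C1*exp(-10*x/27)


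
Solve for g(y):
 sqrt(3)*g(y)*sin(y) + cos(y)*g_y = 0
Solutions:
 g(y) = C1*cos(y)^(sqrt(3))


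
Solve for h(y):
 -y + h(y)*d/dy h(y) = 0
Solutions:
 h(y) = -sqrt(C1 + y^2)
 h(y) = sqrt(C1 + y^2)


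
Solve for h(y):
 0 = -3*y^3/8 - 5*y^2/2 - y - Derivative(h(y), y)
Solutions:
 h(y) = C1 - 3*y^4/32 - 5*y^3/6 - y^2/2


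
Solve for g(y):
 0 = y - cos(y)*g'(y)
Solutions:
 g(y) = C1 + Integral(y/cos(y), y)


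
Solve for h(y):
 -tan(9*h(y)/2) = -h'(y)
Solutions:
 h(y) = -2*asin(C1*exp(9*y/2))/9 + 2*pi/9
 h(y) = 2*asin(C1*exp(9*y/2))/9


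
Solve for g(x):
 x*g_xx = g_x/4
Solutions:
 g(x) = C1 + C2*x^(5/4)


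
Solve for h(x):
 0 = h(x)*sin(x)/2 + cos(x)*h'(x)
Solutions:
 h(x) = C1*sqrt(cos(x))


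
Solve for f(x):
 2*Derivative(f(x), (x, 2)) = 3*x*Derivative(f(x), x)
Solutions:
 f(x) = C1 + C2*erfi(sqrt(3)*x/2)


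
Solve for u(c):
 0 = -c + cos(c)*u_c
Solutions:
 u(c) = C1 + Integral(c/cos(c), c)


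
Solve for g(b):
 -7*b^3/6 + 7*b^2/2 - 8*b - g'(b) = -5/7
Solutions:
 g(b) = C1 - 7*b^4/24 + 7*b^3/6 - 4*b^2 + 5*b/7


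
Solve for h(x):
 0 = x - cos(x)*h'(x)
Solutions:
 h(x) = C1 + Integral(x/cos(x), x)


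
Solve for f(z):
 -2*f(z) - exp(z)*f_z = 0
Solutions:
 f(z) = C1*exp(2*exp(-z))


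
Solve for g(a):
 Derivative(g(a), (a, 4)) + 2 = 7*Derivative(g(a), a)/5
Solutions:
 g(a) = C1 + C4*exp(5^(2/3)*7^(1/3)*a/5) + 10*a/7 + (C2*sin(sqrt(3)*5^(2/3)*7^(1/3)*a/10) + C3*cos(sqrt(3)*5^(2/3)*7^(1/3)*a/10))*exp(-5^(2/3)*7^(1/3)*a/10)


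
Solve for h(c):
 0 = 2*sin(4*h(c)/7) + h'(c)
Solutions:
 2*c + 7*log(cos(4*h(c)/7) - 1)/8 - 7*log(cos(4*h(c)/7) + 1)/8 = C1


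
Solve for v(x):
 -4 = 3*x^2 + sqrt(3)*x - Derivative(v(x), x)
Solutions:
 v(x) = C1 + x^3 + sqrt(3)*x^2/2 + 4*x


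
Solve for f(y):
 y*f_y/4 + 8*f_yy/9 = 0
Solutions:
 f(y) = C1 + C2*erf(3*y/8)


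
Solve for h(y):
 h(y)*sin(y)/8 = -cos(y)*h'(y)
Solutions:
 h(y) = C1*cos(y)^(1/8)


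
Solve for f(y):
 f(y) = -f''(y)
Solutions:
 f(y) = C1*sin(y) + C2*cos(y)


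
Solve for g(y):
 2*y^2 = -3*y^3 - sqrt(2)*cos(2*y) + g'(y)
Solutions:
 g(y) = C1 + 3*y^4/4 + 2*y^3/3 + sqrt(2)*sin(2*y)/2


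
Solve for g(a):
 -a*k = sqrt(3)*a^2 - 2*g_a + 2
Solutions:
 g(a) = C1 + sqrt(3)*a^3/6 + a^2*k/4 + a


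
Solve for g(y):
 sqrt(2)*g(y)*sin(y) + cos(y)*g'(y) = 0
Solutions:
 g(y) = C1*cos(y)^(sqrt(2))


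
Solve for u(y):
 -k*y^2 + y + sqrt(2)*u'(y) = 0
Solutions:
 u(y) = C1 + sqrt(2)*k*y^3/6 - sqrt(2)*y^2/4


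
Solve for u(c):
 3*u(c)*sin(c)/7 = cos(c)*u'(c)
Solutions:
 u(c) = C1/cos(c)^(3/7)


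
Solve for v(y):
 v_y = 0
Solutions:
 v(y) = C1


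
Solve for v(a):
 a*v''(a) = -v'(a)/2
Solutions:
 v(a) = C1 + C2*sqrt(a)


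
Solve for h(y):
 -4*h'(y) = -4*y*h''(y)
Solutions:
 h(y) = C1 + C2*y^2


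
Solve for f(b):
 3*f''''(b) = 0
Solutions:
 f(b) = C1 + C2*b + C3*b^2 + C4*b^3


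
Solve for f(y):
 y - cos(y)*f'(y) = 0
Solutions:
 f(y) = C1 + Integral(y/cos(y), y)


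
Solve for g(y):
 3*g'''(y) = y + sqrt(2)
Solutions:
 g(y) = C1 + C2*y + C3*y^2 + y^4/72 + sqrt(2)*y^3/18


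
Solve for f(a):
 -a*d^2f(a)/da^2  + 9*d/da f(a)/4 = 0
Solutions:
 f(a) = C1 + C2*a^(13/4)


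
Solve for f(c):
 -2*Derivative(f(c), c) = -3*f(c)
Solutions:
 f(c) = C1*exp(3*c/2)


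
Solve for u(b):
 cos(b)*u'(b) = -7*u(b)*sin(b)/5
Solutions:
 u(b) = C1*cos(b)^(7/5)


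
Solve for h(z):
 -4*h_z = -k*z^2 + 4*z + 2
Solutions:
 h(z) = C1 + k*z^3/12 - z^2/2 - z/2


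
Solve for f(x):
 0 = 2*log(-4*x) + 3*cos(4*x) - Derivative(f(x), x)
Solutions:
 f(x) = C1 + 2*x*log(-x) - 2*x + 4*x*log(2) + 3*sin(4*x)/4


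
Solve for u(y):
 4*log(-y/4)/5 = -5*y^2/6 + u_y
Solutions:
 u(y) = C1 + 5*y^3/18 + 4*y*log(-y)/5 + 4*y*(-2*log(2) - 1)/5


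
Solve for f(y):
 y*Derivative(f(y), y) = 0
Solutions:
 f(y) = C1


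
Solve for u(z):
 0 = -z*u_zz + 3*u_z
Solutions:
 u(z) = C1 + C2*z^4


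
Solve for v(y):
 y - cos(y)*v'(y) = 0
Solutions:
 v(y) = C1 + Integral(y/cos(y), y)


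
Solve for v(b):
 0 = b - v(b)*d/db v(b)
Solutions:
 v(b) = -sqrt(C1 + b^2)
 v(b) = sqrt(C1 + b^2)


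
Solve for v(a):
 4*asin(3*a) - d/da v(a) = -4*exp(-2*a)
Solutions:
 v(a) = C1 + 4*a*asin(3*a) + 4*sqrt(1 - 9*a^2)/3 - 2*exp(-2*a)


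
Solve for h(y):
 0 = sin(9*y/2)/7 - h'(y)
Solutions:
 h(y) = C1 - 2*cos(9*y/2)/63


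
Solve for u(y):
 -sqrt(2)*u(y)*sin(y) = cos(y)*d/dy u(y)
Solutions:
 u(y) = C1*cos(y)^(sqrt(2))


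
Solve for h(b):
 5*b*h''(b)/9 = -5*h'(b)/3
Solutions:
 h(b) = C1 + C2/b^2


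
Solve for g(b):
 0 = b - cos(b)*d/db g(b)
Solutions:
 g(b) = C1 + Integral(b/cos(b), b)


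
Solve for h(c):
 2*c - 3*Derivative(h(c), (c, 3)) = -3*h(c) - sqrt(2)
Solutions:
 h(c) = C3*exp(c) - 2*c/3 + (C1*sin(sqrt(3)*c/2) + C2*cos(sqrt(3)*c/2))*exp(-c/2) - sqrt(2)/3


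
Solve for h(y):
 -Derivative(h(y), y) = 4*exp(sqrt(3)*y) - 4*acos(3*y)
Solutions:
 h(y) = C1 + 4*y*acos(3*y) - 4*sqrt(1 - 9*y^2)/3 - 4*sqrt(3)*exp(sqrt(3)*y)/3


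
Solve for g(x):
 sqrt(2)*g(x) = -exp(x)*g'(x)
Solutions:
 g(x) = C1*exp(sqrt(2)*exp(-x))


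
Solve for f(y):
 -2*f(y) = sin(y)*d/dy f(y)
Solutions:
 f(y) = C1*(cos(y) + 1)/(cos(y) - 1)


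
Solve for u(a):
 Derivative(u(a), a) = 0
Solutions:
 u(a) = C1


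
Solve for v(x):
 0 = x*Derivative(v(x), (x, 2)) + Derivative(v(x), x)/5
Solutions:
 v(x) = C1 + C2*x^(4/5)


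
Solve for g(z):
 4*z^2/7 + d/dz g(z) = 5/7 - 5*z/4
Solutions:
 g(z) = C1 - 4*z^3/21 - 5*z^2/8 + 5*z/7


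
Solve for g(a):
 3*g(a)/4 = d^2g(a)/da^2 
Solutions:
 g(a) = C1*exp(-sqrt(3)*a/2) + C2*exp(sqrt(3)*a/2)


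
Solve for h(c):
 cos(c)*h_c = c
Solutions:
 h(c) = C1 + Integral(c/cos(c), c)


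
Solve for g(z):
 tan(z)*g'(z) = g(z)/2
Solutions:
 g(z) = C1*sqrt(sin(z))


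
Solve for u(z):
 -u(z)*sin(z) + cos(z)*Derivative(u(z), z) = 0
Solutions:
 u(z) = C1/cos(z)


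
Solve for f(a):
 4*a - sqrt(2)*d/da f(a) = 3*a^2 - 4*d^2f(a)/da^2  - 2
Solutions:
 f(a) = C1 + C2*exp(sqrt(2)*a/4) - sqrt(2)*a^3/2 - 6*a^2 + sqrt(2)*a^2 - 23*sqrt(2)*a + 8*a


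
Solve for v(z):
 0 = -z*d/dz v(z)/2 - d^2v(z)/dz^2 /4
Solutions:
 v(z) = C1 + C2*erf(z)


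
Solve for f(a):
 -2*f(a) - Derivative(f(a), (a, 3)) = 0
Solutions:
 f(a) = C3*exp(-2^(1/3)*a) + (C1*sin(2^(1/3)*sqrt(3)*a/2) + C2*cos(2^(1/3)*sqrt(3)*a/2))*exp(2^(1/3)*a/2)


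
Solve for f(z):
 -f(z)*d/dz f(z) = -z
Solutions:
 f(z) = -sqrt(C1 + z^2)
 f(z) = sqrt(C1 + z^2)


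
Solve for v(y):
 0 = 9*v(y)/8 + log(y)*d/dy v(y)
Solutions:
 v(y) = C1*exp(-9*li(y)/8)


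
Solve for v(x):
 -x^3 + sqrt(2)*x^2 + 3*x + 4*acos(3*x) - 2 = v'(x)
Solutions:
 v(x) = C1 - x^4/4 + sqrt(2)*x^3/3 + 3*x^2/2 + 4*x*acos(3*x) - 2*x - 4*sqrt(1 - 9*x^2)/3


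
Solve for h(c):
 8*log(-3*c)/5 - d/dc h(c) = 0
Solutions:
 h(c) = C1 + 8*c*log(-c)/5 + 8*c*(-1 + log(3))/5


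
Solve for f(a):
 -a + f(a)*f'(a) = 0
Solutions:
 f(a) = -sqrt(C1 + a^2)
 f(a) = sqrt(C1 + a^2)


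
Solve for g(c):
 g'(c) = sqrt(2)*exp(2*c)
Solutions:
 g(c) = C1 + sqrt(2)*exp(2*c)/2


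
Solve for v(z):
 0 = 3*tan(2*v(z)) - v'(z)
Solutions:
 v(z) = -asin(C1*exp(6*z))/2 + pi/2
 v(z) = asin(C1*exp(6*z))/2


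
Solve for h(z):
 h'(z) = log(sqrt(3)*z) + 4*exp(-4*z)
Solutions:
 h(z) = C1 + z*log(z) + z*(-1 + log(3)/2) - exp(-4*z)


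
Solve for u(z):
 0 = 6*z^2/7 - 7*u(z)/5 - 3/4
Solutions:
 u(z) = 30*z^2/49 - 15/28


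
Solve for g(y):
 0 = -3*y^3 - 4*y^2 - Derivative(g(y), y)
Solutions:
 g(y) = C1 - 3*y^4/4 - 4*y^3/3


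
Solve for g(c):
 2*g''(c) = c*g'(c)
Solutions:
 g(c) = C1 + C2*erfi(c/2)


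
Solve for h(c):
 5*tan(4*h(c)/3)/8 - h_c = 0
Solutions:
 h(c) = -3*asin(C1*exp(5*c/6))/4 + 3*pi/4
 h(c) = 3*asin(C1*exp(5*c/6))/4


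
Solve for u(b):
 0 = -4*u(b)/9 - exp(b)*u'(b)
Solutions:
 u(b) = C1*exp(4*exp(-b)/9)


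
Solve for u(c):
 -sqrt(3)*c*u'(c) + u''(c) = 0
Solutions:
 u(c) = C1 + C2*erfi(sqrt(2)*3^(1/4)*c/2)


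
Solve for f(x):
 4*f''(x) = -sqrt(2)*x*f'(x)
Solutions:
 f(x) = C1 + C2*erf(2^(3/4)*x/4)


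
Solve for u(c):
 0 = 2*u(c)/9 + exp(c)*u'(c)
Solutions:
 u(c) = C1*exp(2*exp(-c)/9)


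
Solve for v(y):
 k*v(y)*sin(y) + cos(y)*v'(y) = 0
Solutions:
 v(y) = C1*exp(k*log(cos(y)))


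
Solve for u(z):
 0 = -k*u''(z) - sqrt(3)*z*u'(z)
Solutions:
 u(z) = C1 + C2*sqrt(k)*erf(sqrt(2)*3^(1/4)*z*sqrt(1/k)/2)


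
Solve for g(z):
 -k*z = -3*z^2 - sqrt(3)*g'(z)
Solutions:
 g(z) = C1 + sqrt(3)*k*z^2/6 - sqrt(3)*z^3/3


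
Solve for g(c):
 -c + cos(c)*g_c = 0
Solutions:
 g(c) = C1 + Integral(c/cos(c), c)


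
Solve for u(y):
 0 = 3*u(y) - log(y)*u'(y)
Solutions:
 u(y) = C1*exp(3*li(y))


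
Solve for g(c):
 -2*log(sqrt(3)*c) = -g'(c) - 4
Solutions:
 g(c) = C1 + 2*c*log(c) - 6*c + c*log(3)


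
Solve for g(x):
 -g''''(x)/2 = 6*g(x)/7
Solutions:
 g(x) = (C1*sin(3^(1/4)*7^(3/4)*x/7) + C2*cos(3^(1/4)*7^(3/4)*x/7))*exp(-3^(1/4)*7^(3/4)*x/7) + (C3*sin(3^(1/4)*7^(3/4)*x/7) + C4*cos(3^(1/4)*7^(3/4)*x/7))*exp(3^(1/4)*7^(3/4)*x/7)


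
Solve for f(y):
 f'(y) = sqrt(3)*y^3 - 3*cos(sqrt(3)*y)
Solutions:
 f(y) = C1 + sqrt(3)*y^4/4 - sqrt(3)*sin(sqrt(3)*y)


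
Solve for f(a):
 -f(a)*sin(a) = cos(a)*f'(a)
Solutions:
 f(a) = C1*cos(a)


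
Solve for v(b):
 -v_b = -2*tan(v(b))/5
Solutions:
 v(b) = pi - asin(C1*exp(2*b/5))
 v(b) = asin(C1*exp(2*b/5))


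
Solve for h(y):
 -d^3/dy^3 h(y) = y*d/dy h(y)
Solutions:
 h(y) = C1 + Integral(C2*airyai(-y) + C3*airybi(-y), y)


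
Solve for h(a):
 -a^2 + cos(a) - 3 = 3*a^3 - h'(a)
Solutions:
 h(a) = C1 + 3*a^4/4 + a^3/3 + 3*a - sin(a)


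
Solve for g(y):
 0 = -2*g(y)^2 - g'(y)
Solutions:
 g(y) = 1/(C1 + 2*y)


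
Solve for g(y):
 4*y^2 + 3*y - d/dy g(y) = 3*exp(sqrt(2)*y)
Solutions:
 g(y) = C1 + 4*y^3/3 + 3*y^2/2 - 3*sqrt(2)*exp(sqrt(2)*y)/2


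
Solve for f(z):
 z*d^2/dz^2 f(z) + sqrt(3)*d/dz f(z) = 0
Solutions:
 f(z) = C1 + C2*z^(1 - sqrt(3))


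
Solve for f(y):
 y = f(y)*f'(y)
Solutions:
 f(y) = -sqrt(C1 + y^2)
 f(y) = sqrt(C1 + y^2)


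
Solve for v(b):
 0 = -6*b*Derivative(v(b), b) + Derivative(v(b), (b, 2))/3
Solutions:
 v(b) = C1 + C2*erfi(3*b)


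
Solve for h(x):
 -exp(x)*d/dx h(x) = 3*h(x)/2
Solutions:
 h(x) = C1*exp(3*exp(-x)/2)


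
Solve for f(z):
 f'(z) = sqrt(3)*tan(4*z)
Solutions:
 f(z) = C1 - sqrt(3)*log(cos(4*z))/4


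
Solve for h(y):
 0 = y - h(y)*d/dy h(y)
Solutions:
 h(y) = -sqrt(C1 + y^2)
 h(y) = sqrt(C1 + y^2)


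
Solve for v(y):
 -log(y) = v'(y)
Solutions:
 v(y) = C1 - y*log(y) + y


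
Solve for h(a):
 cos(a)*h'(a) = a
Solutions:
 h(a) = C1 + Integral(a/cos(a), a)


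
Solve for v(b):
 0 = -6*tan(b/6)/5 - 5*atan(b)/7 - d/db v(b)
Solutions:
 v(b) = C1 - 5*b*atan(b)/7 + 5*log(b^2 + 1)/14 + 36*log(cos(b/6))/5


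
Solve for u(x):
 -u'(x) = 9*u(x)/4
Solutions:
 u(x) = C1*exp(-9*x/4)


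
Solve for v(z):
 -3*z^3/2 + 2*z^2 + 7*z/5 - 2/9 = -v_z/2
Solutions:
 v(z) = C1 + 3*z^4/4 - 4*z^3/3 - 7*z^2/5 + 4*z/9


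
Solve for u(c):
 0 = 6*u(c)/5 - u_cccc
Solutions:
 u(c) = C1*exp(-5^(3/4)*6^(1/4)*c/5) + C2*exp(5^(3/4)*6^(1/4)*c/5) + C3*sin(5^(3/4)*6^(1/4)*c/5) + C4*cos(5^(3/4)*6^(1/4)*c/5)


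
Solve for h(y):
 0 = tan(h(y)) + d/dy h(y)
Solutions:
 h(y) = pi - asin(C1*exp(-y))
 h(y) = asin(C1*exp(-y))


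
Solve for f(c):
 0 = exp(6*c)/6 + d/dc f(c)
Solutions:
 f(c) = C1 - exp(6*c)/36


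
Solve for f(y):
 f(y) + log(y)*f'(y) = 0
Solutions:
 f(y) = C1*exp(-li(y))


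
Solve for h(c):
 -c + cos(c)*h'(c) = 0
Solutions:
 h(c) = C1 + Integral(c/cos(c), c)


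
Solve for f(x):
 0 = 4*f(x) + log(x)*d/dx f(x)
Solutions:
 f(x) = C1*exp(-4*li(x))


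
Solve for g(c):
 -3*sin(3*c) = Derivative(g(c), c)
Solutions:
 g(c) = C1 + cos(3*c)


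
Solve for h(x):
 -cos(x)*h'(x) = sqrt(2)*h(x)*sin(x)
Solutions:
 h(x) = C1*cos(x)^(sqrt(2))


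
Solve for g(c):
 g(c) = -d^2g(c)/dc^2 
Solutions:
 g(c) = C1*sin(c) + C2*cos(c)


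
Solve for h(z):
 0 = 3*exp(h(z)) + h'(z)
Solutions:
 h(z) = log(1/(C1 + 3*z))


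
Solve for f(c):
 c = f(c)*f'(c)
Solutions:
 f(c) = -sqrt(C1 + c^2)
 f(c) = sqrt(C1 + c^2)


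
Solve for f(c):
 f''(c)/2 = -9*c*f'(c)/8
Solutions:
 f(c) = C1 + C2*erf(3*sqrt(2)*c/4)


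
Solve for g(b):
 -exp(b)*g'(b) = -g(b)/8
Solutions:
 g(b) = C1*exp(-exp(-b)/8)


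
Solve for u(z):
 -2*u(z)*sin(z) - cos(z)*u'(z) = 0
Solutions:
 u(z) = C1*cos(z)^2


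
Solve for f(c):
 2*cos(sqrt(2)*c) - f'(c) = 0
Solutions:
 f(c) = C1 + sqrt(2)*sin(sqrt(2)*c)


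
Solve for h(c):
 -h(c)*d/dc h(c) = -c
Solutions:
 h(c) = -sqrt(C1 + c^2)
 h(c) = sqrt(C1 + c^2)


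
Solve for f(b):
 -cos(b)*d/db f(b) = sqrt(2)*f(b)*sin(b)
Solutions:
 f(b) = C1*cos(b)^(sqrt(2))


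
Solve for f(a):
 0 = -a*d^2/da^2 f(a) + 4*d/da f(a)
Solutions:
 f(a) = C1 + C2*a^5


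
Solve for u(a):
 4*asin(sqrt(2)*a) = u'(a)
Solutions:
 u(a) = C1 + 4*a*asin(sqrt(2)*a) + 2*sqrt(2)*sqrt(1 - 2*a^2)


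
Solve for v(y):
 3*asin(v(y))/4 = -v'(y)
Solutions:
 Integral(1/asin(_y), (_y, v(y))) = C1 - 3*y/4


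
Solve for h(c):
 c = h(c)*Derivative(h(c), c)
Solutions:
 h(c) = -sqrt(C1 + c^2)
 h(c) = sqrt(C1 + c^2)


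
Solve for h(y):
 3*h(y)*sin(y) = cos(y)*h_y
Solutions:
 h(y) = C1/cos(y)^3


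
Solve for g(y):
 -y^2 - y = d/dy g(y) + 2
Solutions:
 g(y) = C1 - y^3/3 - y^2/2 - 2*y


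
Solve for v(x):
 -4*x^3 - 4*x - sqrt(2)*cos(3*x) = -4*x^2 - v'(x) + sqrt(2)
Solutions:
 v(x) = C1 + x^4 - 4*x^3/3 + 2*x^2 + sqrt(2)*x + sqrt(2)*sin(3*x)/3


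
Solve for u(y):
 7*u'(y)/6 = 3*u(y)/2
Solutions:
 u(y) = C1*exp(9*y/7)


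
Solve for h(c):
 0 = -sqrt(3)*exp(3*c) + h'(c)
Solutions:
 h(c) = C1 + sqrt(3)*exp(3*c)/3


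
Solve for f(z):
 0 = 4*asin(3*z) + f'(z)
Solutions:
 f(z) = C1 - 4*z*asin(3*z) - 4*sqrt(1 - 9*z^2)/3


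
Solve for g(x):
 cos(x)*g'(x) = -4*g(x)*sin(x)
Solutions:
 g(x) = C1*cos(x)^4


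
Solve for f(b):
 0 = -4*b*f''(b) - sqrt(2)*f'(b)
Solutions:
 f(b) = C1 + C2*b^(1 - sqrt(2)/4)


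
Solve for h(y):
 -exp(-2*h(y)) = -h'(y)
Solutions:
 h(y) = log(-sqrt(C1 + 2*y))
 h(y) = log(C1 + 2*y)/2


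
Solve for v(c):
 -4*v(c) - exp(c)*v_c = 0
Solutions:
 v(c) = C1*exp(4*exp(-c))


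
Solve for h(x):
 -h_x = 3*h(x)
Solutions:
 h(x) = C1*exp(-3*x)


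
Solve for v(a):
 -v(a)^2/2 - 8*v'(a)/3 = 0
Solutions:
 v(a) = 16/(C1 + 3*a)


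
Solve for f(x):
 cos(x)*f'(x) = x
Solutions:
 f(x) = C1 + Integral(x/cos(x), x)
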